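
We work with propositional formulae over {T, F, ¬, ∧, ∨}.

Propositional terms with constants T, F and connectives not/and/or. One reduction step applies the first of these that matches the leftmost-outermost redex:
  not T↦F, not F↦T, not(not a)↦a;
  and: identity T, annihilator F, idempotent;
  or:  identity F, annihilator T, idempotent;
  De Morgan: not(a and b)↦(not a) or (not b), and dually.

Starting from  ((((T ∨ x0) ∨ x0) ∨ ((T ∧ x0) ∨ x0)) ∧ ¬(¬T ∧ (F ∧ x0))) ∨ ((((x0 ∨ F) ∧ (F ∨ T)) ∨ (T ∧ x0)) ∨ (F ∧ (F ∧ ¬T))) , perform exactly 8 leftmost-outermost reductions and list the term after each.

Answer: after 8 steps: T

Working:
  start: ((((T ∨ x0) ∨ x0) ∨ ((T ∧ x0) ∨ x0)) ∧ ¬(¬T ∧ (F ∧ x0))) ∨ ((((x0 ∨ F) ∧ (F ∨ T)) ∨ (T ∧ x0)) ∨ (F ∧ (F ∧ ¬T)))
  [1] (((T ∨ x0) ∨ ((T ∧ x0) ∨ x0)) ∧ ¬(¬T ∧ (F ∧ x0))) ∨ ((((x0 ∨ F) ∧ (F ∨ T)) ∨ (T ∧ x0)) ∨ (F ∧ (F ∧ ¬T)))
  [2] ((T ∨ ((T ∧ x0) ∨ x0)) ∧ ¬(¬T ∧ (F ∧ x0))) ∨ ((((x0 ∨ F) ∧ (F ∨ T)) ∨ (T ∧ x0)) ∨ (F ∧ (F ∧ ¬T)))
  [3] (T ∧ ¬(¬T ∧ (F ∧ x0))) ∨ ((((x0 ∨ F) ∧ (F ∨ T)) ∨ (T ∧ x0)) ∨ (F ∧ (F ∧ ¬T)))
  [4] ¬(¬T ∧ (F ∧ x0)) ∨ ((((x0 ∨ F) ∧ (F ∨ T)) ∨ (T ∧ x0)) ∨ (F ∧ (F ∧ ¬T)))
  [5] (¬¬T ∨ ¬(F ∧ x0)) ∨ ((((x0 ∨ F) ∧ (F ∨ T)) ∨ (T ∧ x0)) ∨ (F ∧ (F ∧ ¬T)))
  [6] (T ∨ ¬(F ∧ x0)) ∨ ((((x0 ∨ F) ∧ (F ∨ T)) ∨ (T ∧ x0)) ∨ (F ∧ (F ∧ ¬T)))
  [7] T ∨ ((((x0 ∨ F) ∧ (F ∨ T)) ∨ (T ∧ x0)) ∨ (F ∧ (F ∧ ¬T)))
  [8] T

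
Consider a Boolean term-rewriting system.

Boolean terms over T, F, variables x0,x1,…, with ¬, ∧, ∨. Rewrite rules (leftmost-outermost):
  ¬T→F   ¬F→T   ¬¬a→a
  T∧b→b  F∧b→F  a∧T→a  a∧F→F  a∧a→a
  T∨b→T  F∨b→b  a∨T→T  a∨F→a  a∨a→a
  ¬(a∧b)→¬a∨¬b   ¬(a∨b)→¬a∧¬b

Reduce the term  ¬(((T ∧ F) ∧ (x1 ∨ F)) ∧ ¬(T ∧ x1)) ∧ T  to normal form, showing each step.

Answer: normal form = T  (in 9 steps)

Derivation:
  start: ¬(((T ∧ F) ∧ (x1 ∨ F)) ∧ ¬(T ∧ x1)) ∧ T
  [1] ¬(((T ∧ F) ∧ (x1 ∨ F)) ∧ ¬(T ∧ x1))
  [2] ¬((T ∧ F) ∧ (x1 ∨ F)) ∨ ¬¬(T ∧ x1)
  [3] (¬(T ∧ F) ∨ ¬(x1 ∨ F)) ∨ ¬¬(T ∧ x1)
  [4] ((¬T ∨ ¬F) ∨ ¬(x1 ∨ F)) ∨ ¬¬(T ∧ x1)
  [5] ((F ∨ ¬F) ∨ ¬(x1 ∨ F)) ∨ ¬¬(T ∧ x1)
  [6] (¬F ∨ ¬(x1 ∨ F)) ∨ ¬¬(T ∧ x1)
  [7] (T ∨ ¬(x1 ∨ F)) ∨ ¬¬(T ∧ x1)
  [8] T ∨ ¬¬(T ∧ x1)
  [9] T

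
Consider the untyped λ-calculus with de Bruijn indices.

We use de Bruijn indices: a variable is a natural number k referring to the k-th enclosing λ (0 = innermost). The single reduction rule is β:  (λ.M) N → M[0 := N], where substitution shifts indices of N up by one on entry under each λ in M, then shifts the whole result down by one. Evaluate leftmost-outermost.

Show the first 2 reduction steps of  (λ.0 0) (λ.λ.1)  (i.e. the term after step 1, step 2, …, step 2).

  start: (λ.0 0) (λ.λ.1)
  step 1: (λ.λ.1) (λ.λ.1)
  step 2: λ.λ.λ.1

Answer: after 2 steps: λ.λ.λ.1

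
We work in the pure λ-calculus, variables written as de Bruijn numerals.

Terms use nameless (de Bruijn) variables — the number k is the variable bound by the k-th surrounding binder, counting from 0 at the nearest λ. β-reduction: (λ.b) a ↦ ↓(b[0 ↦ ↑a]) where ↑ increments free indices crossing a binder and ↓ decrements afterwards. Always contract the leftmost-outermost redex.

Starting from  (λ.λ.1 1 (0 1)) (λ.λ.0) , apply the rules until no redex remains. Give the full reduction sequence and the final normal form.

  start: (λ.λ.1 1 (0 1)) (λ.λ.0)
  →1  λ.(λ.λ.0) (λ.λ.0) (0 (λ.λ.0))
  →2  λ.(λ.0) (0 (λ.λ.0))
  →3  λ.0 (λ.λ.0)

Answer: normal form = λ.0 (λ.λ.0)  (in 3 steps)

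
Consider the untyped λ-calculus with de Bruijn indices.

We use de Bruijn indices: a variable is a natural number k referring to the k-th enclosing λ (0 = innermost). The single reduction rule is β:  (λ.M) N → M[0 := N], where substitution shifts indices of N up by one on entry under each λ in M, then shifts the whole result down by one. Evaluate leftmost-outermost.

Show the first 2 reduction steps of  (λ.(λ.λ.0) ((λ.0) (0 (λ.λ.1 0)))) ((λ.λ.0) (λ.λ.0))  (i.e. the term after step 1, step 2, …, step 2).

  start: (λ.(λ.λ.0) ((λ.0) (0 (λ.λ.1 0)))) ((λ.λ.0) (λ.λ.0))
  →1  (λ.λ.0) ((λ.0) ((λ.λ.0) (λ.λ.0) (λ.λ.1 0)))
  →2  λ.0

Answer: after 2 steps: λ.0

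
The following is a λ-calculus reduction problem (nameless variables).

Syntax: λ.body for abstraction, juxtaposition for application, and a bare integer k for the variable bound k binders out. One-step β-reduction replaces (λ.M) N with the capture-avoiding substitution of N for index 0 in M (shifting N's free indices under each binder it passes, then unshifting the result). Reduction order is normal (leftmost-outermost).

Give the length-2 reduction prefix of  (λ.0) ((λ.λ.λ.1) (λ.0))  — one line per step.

  start: (λ.0) ((λ.λ.λ.1) (λ.0))
  →1  (λ.λ.λ.1) (λ.0)
  →2  λ.λ.1

Answer: after 2 steps: λ.λ.1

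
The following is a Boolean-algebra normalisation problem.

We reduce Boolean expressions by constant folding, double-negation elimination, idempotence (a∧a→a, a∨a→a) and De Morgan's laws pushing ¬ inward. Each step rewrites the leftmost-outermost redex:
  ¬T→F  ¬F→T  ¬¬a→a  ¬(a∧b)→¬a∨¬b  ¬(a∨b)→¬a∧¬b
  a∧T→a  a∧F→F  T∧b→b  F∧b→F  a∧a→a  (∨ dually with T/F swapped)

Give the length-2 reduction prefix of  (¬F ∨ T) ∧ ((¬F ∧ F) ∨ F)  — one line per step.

Answer: after 2 steps: (¬F ∧ F) ∨ F

Derivation:
  start: (¬F ∨ T) ∧ ((¬F ∧ F) ∨ F)
  step 1: T ∧ ((¬F ∧ F) ∨ F)
  step 2: (¬F ∧ F) ∨ F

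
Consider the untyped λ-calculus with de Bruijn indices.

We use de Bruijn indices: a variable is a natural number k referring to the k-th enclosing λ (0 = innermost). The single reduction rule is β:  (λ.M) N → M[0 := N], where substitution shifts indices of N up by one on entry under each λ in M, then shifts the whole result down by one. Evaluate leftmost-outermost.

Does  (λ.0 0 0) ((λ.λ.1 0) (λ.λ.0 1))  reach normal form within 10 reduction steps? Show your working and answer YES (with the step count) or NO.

Answer: YES — reaches normal form λ.0 (λ.λ.0 1) in 10 ≤ 10 steps

Reduction:
  start: (λ.0 0 0) ((λ.λ.1 0) (λ.λ.0 1))
  →1  (λ.λ.1 0) (λ.λ.0 1) ((λ.λ.1 0) (λ.λ.0 1)) ((λ.λ.1 0) (λ.λ.0 1))
  →2  (λ.(λ.λ.0 1) 0) ((λ.λ.1 0) (λ.λ.0 1)) ((λ.λ.1 0) (λ.λ.0 1))
  →3  (λ.λ.0 1) ((λ.λ.1 0) (λ.λ.0 1)) ((λ.λ.1 0) (λ.λ.0 1))
  →4  (λ.0 ((λ.λ.1 0) (λ.λ.0 1))) ((λ.λ.1 0) (λ.λ.0 1))
  →5  (λ.λ.1 0) (λ.λ.0 1) ((λ.λ.1 0) (λ.λ.0 1))
  →6  (λ.(λ.λ.0 1) 0) ((λ.λ.1 0) (λ.λ.0 1))
  →7  (λ.λ.0 1) ((λ.λ.1 0) (λ.λ.0 1))
  →8  λ.0 ((λ.λ.1 0) (λ.λ.0 1))
  →9  λ.0 (λ.(λ.λ.0 1) 0)
  →10  λ.0 (λ.λ.0 1)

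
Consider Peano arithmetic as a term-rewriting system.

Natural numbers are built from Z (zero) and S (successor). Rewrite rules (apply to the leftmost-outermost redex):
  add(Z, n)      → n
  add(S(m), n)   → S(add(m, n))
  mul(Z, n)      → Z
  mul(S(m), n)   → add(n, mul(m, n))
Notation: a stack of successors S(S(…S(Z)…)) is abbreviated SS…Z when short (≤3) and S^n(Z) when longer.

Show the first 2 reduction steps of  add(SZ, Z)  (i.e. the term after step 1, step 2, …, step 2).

Answer: after 2 steps: SZ

Derivation:
  start: add(SZ, Z)
  [1] S(add(Z, Z))
  [2] SZ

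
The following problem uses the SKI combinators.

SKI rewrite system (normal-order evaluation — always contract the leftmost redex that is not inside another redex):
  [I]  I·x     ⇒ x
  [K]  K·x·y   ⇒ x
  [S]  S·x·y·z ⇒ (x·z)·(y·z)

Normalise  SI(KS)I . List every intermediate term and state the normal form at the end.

  start: SI(KS)I
  [1] II(KSI)
  [2] I(KSI)
  [3] KSI
  [4] S

Answer: normal form = S  (in 4 steps)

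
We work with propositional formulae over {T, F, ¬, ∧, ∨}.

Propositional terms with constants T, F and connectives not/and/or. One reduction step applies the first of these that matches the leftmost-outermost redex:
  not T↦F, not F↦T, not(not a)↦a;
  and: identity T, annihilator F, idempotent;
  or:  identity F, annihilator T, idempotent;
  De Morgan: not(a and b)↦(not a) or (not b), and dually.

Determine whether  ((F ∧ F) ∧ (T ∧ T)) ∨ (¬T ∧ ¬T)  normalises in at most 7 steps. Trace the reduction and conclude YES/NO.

Answer: YES — reaches normal form F in 5 ≤ 7 steps

Reduction:
  start: ((F ∧ F) ∧ (T ∧ T)) ∨ (¬T ∧ ¬T)
  →1  (F ∧ (T ∧ T)) ∨ (¬T ∧ ¬T)
  →2  F ∨ (¬T ∧ ¬T)
  →3  ¬T ∧ ¬T
  →4  ¬T
  →5  F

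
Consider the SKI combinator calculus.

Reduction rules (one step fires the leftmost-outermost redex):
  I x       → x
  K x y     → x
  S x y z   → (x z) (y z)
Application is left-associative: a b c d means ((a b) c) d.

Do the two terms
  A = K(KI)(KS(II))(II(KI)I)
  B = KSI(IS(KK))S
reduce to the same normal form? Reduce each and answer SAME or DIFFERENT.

Answer: DIFFERENT — A ⇓ I, B ⇓ S(S(KK))S

Derivation:
Term A:
  start: K(KI)(KS(II))(II(KI)I)
  →1  KI(II(KI)I)
  →2  I

Term B:
  start: KSI(IS(KK))S
  →1  S(IS(KK))S
  →2  S(S(KK))S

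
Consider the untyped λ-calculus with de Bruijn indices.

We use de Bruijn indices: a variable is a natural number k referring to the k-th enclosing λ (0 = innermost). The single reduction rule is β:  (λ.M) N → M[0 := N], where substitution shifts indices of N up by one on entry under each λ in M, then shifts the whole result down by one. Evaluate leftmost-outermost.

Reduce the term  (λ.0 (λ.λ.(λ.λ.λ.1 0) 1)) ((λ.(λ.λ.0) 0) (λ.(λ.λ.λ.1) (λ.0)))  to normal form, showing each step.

  start: (λ.0 (λ.λ.(λ.λ.λ.1 0) 1)) ((λ.(λ.λ.0) 0) (λ.(λ.λ.λ.1) (λ.0)))
  [1] (λ.(λ.λ.0) 0) (λ.(λ.λ.λ.1) (λ.0)) (λ.λ.(λ.λ.λ.1 0) 1)
  [2] (λ.λ.0) (λ.(λ.λ.λ.1) (λ.0)) (λ.λ.(λ.λ.λ.1 0) 1)
  [3] (λ.0) (λ.λ.(λ.λ.λ.1 0) 1)
  [4] λ.λ.(λ.λ.λ.1 0) 1
  [5] λ.λ.λ.λ.1 0

Answer: normal form = λ.λ.λ.λ.1 0  (in 5 steps)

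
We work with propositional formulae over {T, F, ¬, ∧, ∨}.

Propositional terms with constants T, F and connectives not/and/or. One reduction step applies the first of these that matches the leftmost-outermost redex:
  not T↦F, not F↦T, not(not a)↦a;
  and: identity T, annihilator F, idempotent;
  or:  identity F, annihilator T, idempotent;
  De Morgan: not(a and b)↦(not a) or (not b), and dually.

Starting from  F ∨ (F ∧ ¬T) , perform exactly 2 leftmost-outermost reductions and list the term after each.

  start: F ∨ (F ∧ ¬T)
  [1] F ∧ ¬T
  [2] F

Answer: after 2 steps: F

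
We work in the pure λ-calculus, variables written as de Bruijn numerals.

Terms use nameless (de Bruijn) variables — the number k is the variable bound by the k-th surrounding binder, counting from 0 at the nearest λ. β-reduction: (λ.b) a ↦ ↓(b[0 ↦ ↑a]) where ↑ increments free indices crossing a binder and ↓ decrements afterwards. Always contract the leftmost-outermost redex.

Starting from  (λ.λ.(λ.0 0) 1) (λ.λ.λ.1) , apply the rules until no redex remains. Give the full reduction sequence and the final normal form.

  start: (λ.λ.(λ.0 0) 1) (λ.λ.λ.1)
  step 1: λ.(λ.0 0) (λ.λ.λ.1)
  step 2: λ.(λ.λ.λ.1) (λ.λ.λ.1)
  step 3: λ.λ.λ.1

Answer: normal form = λ.λ.λ.1  (in 3 steps)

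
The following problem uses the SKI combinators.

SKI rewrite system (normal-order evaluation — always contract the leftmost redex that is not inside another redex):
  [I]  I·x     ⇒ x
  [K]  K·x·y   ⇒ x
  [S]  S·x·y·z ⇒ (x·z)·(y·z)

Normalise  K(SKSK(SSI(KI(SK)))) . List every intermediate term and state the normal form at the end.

Answer: normal form = K(K(SII))  (in 6 steps)

Working:
  start: K(SKSK(SSI(KI(SK))))
  [1] K(KK(SK)(SSI(KI(SK))))
  [2] K(K(SSI(KI(SK))))
  [3] K(K(S(KI(SK))(I(KI(SK)))))
  [4] K(K(SI(I(KI(SK)))))
  [5] K(K(SI(KI(SK))))
  [6] K(K(SII))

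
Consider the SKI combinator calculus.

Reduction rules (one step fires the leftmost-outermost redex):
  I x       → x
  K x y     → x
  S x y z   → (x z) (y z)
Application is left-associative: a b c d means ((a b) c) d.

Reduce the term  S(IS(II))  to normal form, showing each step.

  start: S(IS(II))
  →1  S(S(II))
  →2  S(SI)

Answer: normal form = S(SI)  (in 2 steps)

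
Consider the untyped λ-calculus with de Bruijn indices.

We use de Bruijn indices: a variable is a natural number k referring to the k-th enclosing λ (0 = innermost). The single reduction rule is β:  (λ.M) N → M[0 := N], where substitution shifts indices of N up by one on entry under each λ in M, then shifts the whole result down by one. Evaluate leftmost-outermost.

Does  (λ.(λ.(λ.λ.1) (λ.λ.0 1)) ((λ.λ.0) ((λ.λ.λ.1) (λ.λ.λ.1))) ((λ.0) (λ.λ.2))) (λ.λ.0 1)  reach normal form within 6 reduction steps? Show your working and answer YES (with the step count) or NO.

Answer: YES — reaches normal form λ.λ.0 1 in 4 ≤ 6 steps

Reduction:
  start: (λ.(λ.(λ.λ.1) (λ.λ.0 1)) ((λ.λ.0) ((λ.λ.λ.1) (λ.λ.λ.1))) ((λ.0) (λ.λ.2))) (λ.λ.0 1)
  [1] (λ.(λ.λ.1) (λ.λ.0 1)) ((λ.λ.0) ((λ.λ.λ.1) (λ.λ.λ.1))) ((λ.0) (λ.λ.λ.λ.0 1))
  [2] (λ.λ.1) (λ.λ.0 1) ((λ.0) (λ.λ.λ.λ.0 1))
  [3] (λ.λ.λ.0 1) ((λ.0) (λ.λ.λ.λ.0 1))
  [4] λ.λ.0 1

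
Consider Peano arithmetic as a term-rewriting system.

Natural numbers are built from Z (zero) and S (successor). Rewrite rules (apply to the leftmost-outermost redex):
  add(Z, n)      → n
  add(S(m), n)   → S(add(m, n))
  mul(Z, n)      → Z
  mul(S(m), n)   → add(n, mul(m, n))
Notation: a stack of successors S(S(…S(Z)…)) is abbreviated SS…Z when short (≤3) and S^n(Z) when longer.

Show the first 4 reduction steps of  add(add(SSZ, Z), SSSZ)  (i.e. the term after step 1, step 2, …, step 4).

  start: add(add(SSZ, Z), SSSZ)
  step 1: add(S(add(SZ, Z)), SSSZ)
  step 2: S(add(add(SZ, Z), SSSZ))
  step 3: S(add(S(add(Z, Z)), SSSZ))
  step 4: S(S(add(add(Z, Z), SSSZ)))

Answer: after 4 steps: S(S(add(add(Z, Z), SSSZ)))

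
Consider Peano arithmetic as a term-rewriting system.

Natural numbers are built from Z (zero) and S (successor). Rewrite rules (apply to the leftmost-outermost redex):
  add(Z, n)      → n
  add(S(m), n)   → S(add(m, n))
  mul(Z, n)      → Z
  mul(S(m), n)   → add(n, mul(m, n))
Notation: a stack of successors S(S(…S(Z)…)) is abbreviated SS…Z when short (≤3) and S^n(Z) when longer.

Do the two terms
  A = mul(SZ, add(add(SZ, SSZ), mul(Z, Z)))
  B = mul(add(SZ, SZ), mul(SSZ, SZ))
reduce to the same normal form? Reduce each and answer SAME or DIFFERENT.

Term A:
  start: mul(SZ, add(add(SZ, SSZ), mul(Z, Z)))
  [1] add(add(add(SZ, SSZ), mul(Z, Z)), mul(Z, add(add(SZ, SSZ), mul(Z, Z))))
  [2] add(add(S(add(Z, SSZ)), mul(Z, Z)), mul(Z, add(add(SZ, SSZ), mul(Z, Z))))
  [3] add(S(add(add(Z, SSZ), mul(Z, Z))), mul(Z, add(add(SZ, SSZ), mul(Z, Z))))
  [4] S(add(add(add(Z, SSZ), mul(Z, Z)), mul(Z, add(add(SZ, SSZ), mul(Z, Z)))))
  [5] S(add(add(SSZ, mul(Z, Z)), mul(Z, add(add(SZ, SSZ), mul(Z, Z)))))
  [6] S(add(S(add(SZ, mul(Z, Z))), mul(Z, add(add(SZ, SSZ), mul(Z, Z)))))
  [7] S(S(add(add(SZ, mul(Z, Z)), mul(Z, add(add(SZ, SSZ), mul(Z, Z))))))
  [8] S(S(add(S(add(Z, mul(Z, Z))), mul(Z, add(add(SZ, SSZ), mul(Z, Z))))))
  [9] S(S(S(add(add(Z, mul(Z, Z)), mul(Z, add(add(SZ, SSZ), mul(Z, Z)))))))
  [10] S(S(S(add(mul(Z, Z), mul(Z, add(add(SZ, SSZ), mul(Z, Z)))))))
  [11] S(S(S(add(Z, mul(Z, add(add(SZ, SSZ), mul(Z, Z)))))))
  [12] S(S(S(mul(Z, add(add(SZ, SSZ), mul(Z, Z))))))
  [13] SSSZ

Term B:
  start: mul(add(SZ, SZ), mul(SSZ, SZ))
  [1] mul(S(add(Z, SZ)), mul(SSZ, SZ))
  [2] add(mul(SSZ, SZ), mul(add(Z, SZ), mul(SSZ, SZ)))
  [3] add(add(SZ, mul(SZ, SZ)), mul(add(Z, SZ), mul(SSZ, SZ)))
  [4] add(S(add(Z, mul(SZ, SZ))), mul(add(Z, SZ), mul(SSZ, SZ)))
  [5] S(add(add(Z, mul(SZ, SZ)), mul(add(Z, SZ), mul(SSZ, SZ))))
  [6] S(add(mul(SZ, SZ), mul(add(Z, SZ), mul(SSZ, SZ))))
  [7] S(add(add(SZ, mul(Z, SZ)), mul(add(Z, SZ), mul(SSZ, SZ))))
  [8] S(add(S(add(Z, mul(Z, SZ))), mul(add(Z, SZ), mul(SSZ, SZ))))
  [9] S(S(add(add(Z, mul(Z, SZ)), mul(add(Z, SZ), mul(SSZ, SZ)))))
  [10] S(S(add(mul(Z, SZ), mul(add(Z, SZ), mul(SSZ, SZ)))))
  [11] S(S(add(Z, mul(add(Z, SZ), mul(SSZ, SZ)))))
  [12] S(S(mul(add(Z, SZ), mul(SSZ, SZ))))
  [13] S(S(mul(SZ, mul(SSZ, SZ))))
  [14] S(S(add(mul(SSZ, SZ), mul(Z, mul(SSZ, SZ)))))
  [15] S(S(add(add(SZ, mul(SZ, SZ)), mul(Z, mul(SSZ, SZ)))))
  [16] S(S(add(S(add(Z, mul(SZ, SZ))), mul(Z, mul(SSZ, SZ)))))
  [17] S(S(S(add(add(Z, mul(SZ, SZ)), mul(Z, mul(SSZ, SZ))))))
  [18] S(S(S(add(mul(SZ, SZ), mul(Z, mul(SSZ, SZ))))))
  [19] S(S(S(add(add(SZ, mul(Z, SZ)), mul(Z, mul(SSZ, SZ))))))
  [20] S(S(S(add(S(add(Z, mul(Z, SZ))), mul(Z, mul(SSZ, SZ))))))
  [21] S(S(S(S(add(add(Z, mul(Z, SZ)), mul(Z, mul(SSZ, SZ)))))))
  [22] S(S(S(S(add(mul(Z, SZ), mul(Z, mul(SSZ, SZ)))))))
  [23] S(S(S(S(add(Z, mul(Z, mul(SSZ, SZ)))))))
  [24] S(S(S(S(mul(Z, mul(SSZ, SZ))))))
  [25] S^4(Z)

Answer: DIFFERENT — A ⇓ SSSZ, B ⇓ S^4(Z)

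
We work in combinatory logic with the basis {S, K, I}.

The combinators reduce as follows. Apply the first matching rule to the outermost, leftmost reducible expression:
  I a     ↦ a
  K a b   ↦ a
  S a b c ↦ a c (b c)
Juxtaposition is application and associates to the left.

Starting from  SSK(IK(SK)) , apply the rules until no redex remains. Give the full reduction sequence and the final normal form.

Answer: normal form = S(K(SK))(K(K(SK)))  (in 3 steps)

Reduction:
  start: SSK(IK(SK))
  →1  S(IK(SK))(K(IK(SK)))
  →2  S(K(SK))(K(IK(SK)))
  →3  S(K(SK))(K(K(SK)))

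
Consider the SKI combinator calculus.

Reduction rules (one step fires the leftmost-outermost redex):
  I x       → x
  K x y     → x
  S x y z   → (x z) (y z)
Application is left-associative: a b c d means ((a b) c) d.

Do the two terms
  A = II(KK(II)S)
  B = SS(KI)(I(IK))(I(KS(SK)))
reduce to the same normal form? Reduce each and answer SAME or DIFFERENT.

Term A:
  start: II(KK(II)S)
  [1] I(KK(II)S)
  [2] KK(II)S
  [3] KS

Term B:
  start: SS(KI)(I(IK))(I(KS(SK)))
  [1] S(I(IK))(KI(I(IK)))(I(KS(SK)))
  [2] I(IK)(I(KS(SK)))(KI(I(IK))(I(KS(SK))))
  [3] IK(I(KS(SK)))(KI(I(IK))(I(KS(SK))))
  [4] K(I(KS(SK)))(KI(I(IK))(I(KS(SK))))
  [5] I(KS(SK))
  [6] KS(SK)
  [7] S

Answer: DIFFERENT — A ⇓ KS, B ⇓ S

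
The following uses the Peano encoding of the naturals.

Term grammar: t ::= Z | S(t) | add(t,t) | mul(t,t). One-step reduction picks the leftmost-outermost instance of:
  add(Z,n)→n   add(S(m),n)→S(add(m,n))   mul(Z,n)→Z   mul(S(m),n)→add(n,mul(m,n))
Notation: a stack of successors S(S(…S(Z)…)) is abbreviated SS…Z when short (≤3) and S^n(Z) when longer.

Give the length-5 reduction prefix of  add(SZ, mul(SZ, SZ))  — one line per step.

Answer: after 5 steps: S(S(mul(Z, SZ)))

Working:
  start: add(SZ, mul(SZ, SZ))
  →1  S(add(Z, mul(SZ, SZ)))
  →2  S(mul(SZ, SZ))
  →3  S(add(SZ, mul(Z, SZ)))
  →4  S(S(add(Z, mul(Z, SZ))))
  →5  S(S(mul(Z, SZ)))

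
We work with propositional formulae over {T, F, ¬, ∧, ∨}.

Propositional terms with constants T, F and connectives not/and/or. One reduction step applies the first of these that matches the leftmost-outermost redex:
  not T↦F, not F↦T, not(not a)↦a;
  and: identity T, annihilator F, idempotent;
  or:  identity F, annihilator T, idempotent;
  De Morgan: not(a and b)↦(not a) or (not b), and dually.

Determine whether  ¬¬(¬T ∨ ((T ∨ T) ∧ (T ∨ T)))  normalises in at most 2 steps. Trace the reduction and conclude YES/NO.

  start: ¬¬(¬T ∨ ((T ∨ T) ∧ (T ∨ T)))
  [1] ¬T ∨ ((T ∨ T) ∧ (T ∨ T))
  [2] F ∨ ((T ∨ T) ∧ (T ∨ T))

Answer: NO — after 2 steps the term is F ∨ ((T ∨ T) ∧ (T ∨ T)), not yet normal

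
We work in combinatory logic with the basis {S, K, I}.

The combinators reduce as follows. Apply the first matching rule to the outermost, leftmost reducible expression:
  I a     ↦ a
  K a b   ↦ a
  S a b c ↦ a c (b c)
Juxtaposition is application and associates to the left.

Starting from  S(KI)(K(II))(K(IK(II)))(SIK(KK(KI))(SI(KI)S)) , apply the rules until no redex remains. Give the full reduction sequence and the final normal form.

  start: S(KI)(K(II))(K(IK(II)))(SIK(KK(KI))(SI(KI)S))
  →1  KI(K(IK(II)))(K(II)(K(IK(II))))(SIK(KK(KI))(SI(KI)S))
  →2  I(K(II)(K(IK(II))))(SIK(KK(KI))(SI(KI)S))
  →3  K(II)(K(IK(II)))(SIK(KK(KI))(SI(KI)S))
  →4  II(SIK(KK(KI))(SI(KI)S))
  →5  I(SIK(KK(KI))(SI(KI)S))
  →6  SIK(KK(KI))(SI(KI)S)
  →7  I(KK(KI))(K(KK(KI)))(SI(KI)S)
  →8  KK(KI)(K(KK(KI)))(SI(KI)S)
  →9  K(K(KK(KI)))(SI(KI)S)
  →10  K(KK(KI))
  →11  KK

Answer: normal form = KK  (in 11 steps)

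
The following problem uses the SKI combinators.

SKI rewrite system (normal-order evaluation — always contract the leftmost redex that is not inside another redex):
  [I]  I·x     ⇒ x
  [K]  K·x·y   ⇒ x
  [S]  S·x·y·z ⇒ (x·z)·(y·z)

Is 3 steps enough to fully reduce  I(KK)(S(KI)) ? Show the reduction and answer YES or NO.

Answer: YES — reaches normal form K in 2 ≤ 3 steps

Derivation:
  start: I(KK)(S(KI))
  step 1: KK(S(KI))
  step 2: K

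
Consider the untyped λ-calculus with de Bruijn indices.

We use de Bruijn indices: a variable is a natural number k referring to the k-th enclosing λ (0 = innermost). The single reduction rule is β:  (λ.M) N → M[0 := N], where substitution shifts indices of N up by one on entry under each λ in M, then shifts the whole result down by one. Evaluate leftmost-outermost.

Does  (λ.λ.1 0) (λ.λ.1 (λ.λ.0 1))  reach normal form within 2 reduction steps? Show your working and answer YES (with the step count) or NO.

Answer: YES — reaches normal form λ.λ.1 (λ.λ.0 1) in 2 ≤ 2 steps

Reduction:
  start: (λ.λ.1 0) (λ.λ.1 (λ.λ.0 1))
  →1  λ.(λ.λ.1 (λ.λ.0 1)) 0
  →2  λ.λ.1 (λ.λ.0 1)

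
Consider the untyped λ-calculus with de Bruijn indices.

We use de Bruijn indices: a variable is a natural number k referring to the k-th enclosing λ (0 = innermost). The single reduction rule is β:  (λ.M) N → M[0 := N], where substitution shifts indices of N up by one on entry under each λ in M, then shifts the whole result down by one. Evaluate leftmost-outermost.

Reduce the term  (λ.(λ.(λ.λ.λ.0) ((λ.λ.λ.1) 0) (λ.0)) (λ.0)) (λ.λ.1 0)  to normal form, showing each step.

  start: (λ.(λ.(λ.λ.λ.0) ((λ.λ.λ.1) 0) (λ.0)) (λ.0)) (λ.λ.1 0)
  [1] (λ.(λ.λ.λ.0) ((λ.λ.λ.1) 0) (λ.0)) (λ.0)
  [2] (λ.λ.λ.0) ((λ.λ.λ.1) (λ.0)) (λ.0)
  [3] (λ.λ.0) (λ.0)
  [4] λ.0

Answer: normal form = λ.0  (in 4 steps)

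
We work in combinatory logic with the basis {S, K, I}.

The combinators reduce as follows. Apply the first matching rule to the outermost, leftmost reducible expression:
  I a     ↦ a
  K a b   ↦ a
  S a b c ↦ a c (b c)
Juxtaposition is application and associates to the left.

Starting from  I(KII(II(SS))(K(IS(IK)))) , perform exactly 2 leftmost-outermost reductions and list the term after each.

  start: I(KII(II(SS))(K(IS(IK))))
  →1  KII(II(SS))(K(IS(IK)))
  →2  I(II(SS))(K(IS(IK)))

Answer: after 2 steps: I(II(SS))(K(IS(IK)))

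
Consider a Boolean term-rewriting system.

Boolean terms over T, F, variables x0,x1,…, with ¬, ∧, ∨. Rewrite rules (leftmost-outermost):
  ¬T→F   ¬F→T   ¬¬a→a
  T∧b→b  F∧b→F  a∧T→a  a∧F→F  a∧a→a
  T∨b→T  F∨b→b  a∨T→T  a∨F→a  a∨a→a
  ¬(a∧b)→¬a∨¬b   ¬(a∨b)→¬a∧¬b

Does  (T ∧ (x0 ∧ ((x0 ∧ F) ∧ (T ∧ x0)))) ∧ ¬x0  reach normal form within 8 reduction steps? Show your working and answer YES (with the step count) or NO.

  start: (T ∧ (x0 ∧ ((x0 ∧ F) ∧ (T ∧ x0)))) ∧ ¬x0
  step 1: (x0 ∧ ((x0 ∧ F) ∧ (T ∧ x0))) ∧ ¬x0
  step 2: (x0 ∧ (F ∧ (T ∧ x0))) ∧ ¬x0
  step 3: (x0 ∧ F) ∧ ¬x0
  step 4: F ∧ ¬x0
  step 5: F

Answer: YES — reaches normal form F in 5 ≤ 8 steps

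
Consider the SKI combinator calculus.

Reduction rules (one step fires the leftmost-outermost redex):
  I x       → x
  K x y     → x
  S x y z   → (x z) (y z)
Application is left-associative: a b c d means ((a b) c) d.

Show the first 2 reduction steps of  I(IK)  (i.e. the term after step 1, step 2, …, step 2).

  start: I(IK)
  [1] IK
  [2] K

Answer: after 2 steps: K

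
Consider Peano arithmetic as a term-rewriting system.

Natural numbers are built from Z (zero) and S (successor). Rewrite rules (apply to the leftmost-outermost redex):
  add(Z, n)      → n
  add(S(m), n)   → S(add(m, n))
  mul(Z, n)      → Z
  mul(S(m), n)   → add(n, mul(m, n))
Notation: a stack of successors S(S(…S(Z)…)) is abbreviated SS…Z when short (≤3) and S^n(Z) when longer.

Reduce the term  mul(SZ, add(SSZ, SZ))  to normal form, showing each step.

  start: mul(SZ, add(SSZ, SZ))
  →1  add(add(SSZ, SZ), mul(Z, add(SSZ, SZ)))
  →2  add(S(add(SZ, SZ)), mul(Z, add(SSZ, SZ)))
  →3  S(add(add(SZ, SZ), mul(Z, add(SSZ, SZ))))
  →4  S(add(S(add(Z, SZ)), mul(Z, add(SSZ, SZ))))
  →5  S(S(add(add(Z, SZ), mul(Z, add(SSZ, SZ)))))
  →6  S(S(add(SZ, mul(Z, add(SSZ, SZ)))))
  →7  S(S(S(add(Z, mul(Z, add(SSZ, SZ))))))
  →8  S(S(S(mul(Z, add(SSZ, SZ)))))
  →9  SSSZ

Answer: normal form = SSSZ  (in 9 steps)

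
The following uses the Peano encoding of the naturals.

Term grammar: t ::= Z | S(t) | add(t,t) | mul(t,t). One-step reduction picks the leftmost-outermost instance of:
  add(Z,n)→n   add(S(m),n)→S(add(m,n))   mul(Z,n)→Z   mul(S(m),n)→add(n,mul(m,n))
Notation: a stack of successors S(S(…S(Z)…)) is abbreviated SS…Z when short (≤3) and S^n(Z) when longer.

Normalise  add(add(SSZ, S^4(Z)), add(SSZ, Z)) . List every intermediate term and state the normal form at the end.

Answer: normal form = S^8(Z)  (in 13 steps)

Working:
  start: add(add(SSZ, S^4(Z)), add(SSZ, Z))
  →1  add(S(add(SZ, S^4(Z))), add(SSZ, Z))
  →2  S(add(add(SZ, S^4(Z)), add(SSZ, Z)))
  →3  S(add(S(add(Z, S^4(Z))), add(SSZ, Z)))
  →4  S(S(add(add(Z, S^4(Z)), add(SSZ, Z))))
  →5  S(S(add(S^4(Z), add(SSZ, Z))))
  →6  S(S(S(add(SSSZ, add(SSZ, Z)))))
  →7  S(S(S(S(add(SSZ, add(SSZ, Z))))))
  →8  S(S(S(S(S(add(SZ, add(SSZ, Z)))))))
  →9  S(S(S(S(S(S(add(Z, add(SSZ, Z))))))))
  →10  S(S(S(S(S(S(add(SSZ, Z)))))))
  →11  S(S(S(S(S(S(S(add(SZ, Z))))))))
  →12  S(S(S(S(S(S(S(S(add(Z, Z)))))))))
  →13  S^8(Z)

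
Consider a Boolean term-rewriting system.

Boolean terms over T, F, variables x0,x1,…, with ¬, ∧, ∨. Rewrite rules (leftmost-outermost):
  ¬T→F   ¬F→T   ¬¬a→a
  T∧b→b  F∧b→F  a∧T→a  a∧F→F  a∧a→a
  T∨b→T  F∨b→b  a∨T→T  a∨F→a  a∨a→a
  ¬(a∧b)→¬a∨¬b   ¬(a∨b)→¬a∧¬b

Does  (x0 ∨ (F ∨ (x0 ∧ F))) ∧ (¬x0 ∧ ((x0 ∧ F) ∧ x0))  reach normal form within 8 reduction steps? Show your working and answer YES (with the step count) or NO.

  start: (x0 ∨ (F ∨ (x0 ∧ F))) ∧ (¬x0 ∧ ((x0 ∧ F) ∧ x0))
  →1  (x0 ∨ (x0 ∧ F)) ∧ (¬x0 ∧ ((x0 ∧ F) ∧ x0))
  →2  (x0 ∨ F) ∧ (¬x0 ∧ ((x0 ∧ F) ∧ x0))
  →3  x0 ∧ (¬x0 ∧ ((x0 ∧ F) ∧ x0))
  →4  x0 ∧ (¬x0 ∧ (F ∧ x0))
  →5  x0 ∧ (¬x0 ∧ F)
  →6  x0 ∧ F
  →7  F

Answer: YES — reaches normal form F in 7 ≤ 8 steps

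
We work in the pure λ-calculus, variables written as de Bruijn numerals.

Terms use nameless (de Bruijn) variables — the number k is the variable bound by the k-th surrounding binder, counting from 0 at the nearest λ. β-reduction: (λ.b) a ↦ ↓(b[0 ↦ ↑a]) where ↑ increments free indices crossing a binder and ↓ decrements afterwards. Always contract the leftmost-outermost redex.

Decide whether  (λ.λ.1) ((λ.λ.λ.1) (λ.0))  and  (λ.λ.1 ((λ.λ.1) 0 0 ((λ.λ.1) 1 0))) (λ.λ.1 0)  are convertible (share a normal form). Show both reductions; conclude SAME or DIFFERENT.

Term A:
  start: (λ.λ.1) ((λ.λ.λ.1) (λ.0))
  [1] λ.(λ.λ.λ.1) (λ.0)
  [2] λ.λ.λ.1

Term B:
  start: (λ.λ.1 ((λ.λ.1) 0 0 ((λ.λ.1) 1 0))) (λ.λ.1 0)
  [1] λ.(λ.λ.1 0) ((λ.λ.1) 0 0 ((λ.λ.1) (λ.λ.1 0) 0))
  [2] λ.λ.(λ.λ.1) 1 1 ((λ.λ.1) (λ.λ.1 0) 1) 0
  [3] λ.λ.(λ.2) 1 ((λ.λ.1) (λ.λ.1 0) 1) 0
  [4] λ.λ.1 ((λ.λ.1) (λ.λ.1 0) 1) 0
  [5] λ.λ.1 ((λ.λ.λ.1 0) 1) 0
  [6] λ.λ.1 (λ.λ.1 0) 0

Answer: DIFFERENT — A ⇓ λ.λ.λ.1, B ⇓ λ.λ.1 (λ.λ.1 0) 0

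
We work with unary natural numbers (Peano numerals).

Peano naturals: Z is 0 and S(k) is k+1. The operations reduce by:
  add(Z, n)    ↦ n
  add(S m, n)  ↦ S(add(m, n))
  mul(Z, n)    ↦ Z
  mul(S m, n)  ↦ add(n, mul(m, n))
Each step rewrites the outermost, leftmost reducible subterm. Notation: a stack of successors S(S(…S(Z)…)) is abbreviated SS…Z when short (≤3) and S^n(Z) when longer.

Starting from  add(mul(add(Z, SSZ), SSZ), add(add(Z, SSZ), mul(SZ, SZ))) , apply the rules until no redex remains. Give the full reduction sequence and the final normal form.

  start: add(mul(add(Z, SSZ), SSZ), add(add(Z, SSZ), mul(SZ, SZ)))
  step 1: add(mul(SSZ, SSZ), add(add(Z, SSZ), mul(SZ, SZ)))
  step 2: add(add(SSZ, mul(SZ, SSZ)), add(add(Z, SSZ), mul(SZ, SZ)))
  step 3: add(S(add(SZ, mul(SZ, SSZ))), add(add(Z, SSZ), mul(SZ, SZ)))
  step 4: S(add(add(SZ, mul(SZ, SSZ)), add(add(Z, SSZ), mul(SZ, SZ))))
  step 5: S(add(S(add(Z, mul(SZ, SSZ))), add(add(Z, SSZ), mul(SZ, SZ))))
  step 6: S(S(add(add(Z, mul(SZ, SSZ)), add(add(Z, SSZ), mul(SZ, SZ)))))
  step 7: S(S(add(mul(SZ, SSZ), add(add(Z, SSZ), mul(SZ, SZ)))))
  step 8: S(S(add(add(SSZ, mul(Z, SSZ)), add(add(Z, SSZ), mul(SZ, SZ)))))
  step 9: S(S(add(S(add(SZ, mul(Z, SSZ))), add(add(Z, SSZ), mul(SZ, SZ)))))
  step 10: S(S(S(add(add(SZ, mul(Z, SSZ)), add(add(Z, SSZ), mul(SZ, SZ))))))
  step 11: S(S(S(add(S(add(Z, mul(Z, SSZ))), add(add(Z, SSZ), mul(SZ, SZ))))))
  step 12: S(S(S(S(add(add(Z, mul(Z, SSZ)), add(add(Z, SSZ), mul(SZ, SZ)))))))
  step 13: S(S(S(S(add(mul(Z, SSZ), add(add(Z, SSZ), mul(SZ, SZ)))))))
  step 14: S(S(S(S(add(Z, add(add(Z, SSZ), mul(SZ, SZ)))))))
  step 15: S(S(S(S(add(add(Z, SSZ), mul(SZ, SZ))))))
  step 16: S(S(S(S(add(SSZ, mul(SZ, SZ))))))
  step 17: S(S(S(S(S(add(SZ, mul(SZ, SZ)))))))
  step 18: S(S(S(S(S(S(add(Z, mul(SZ, SZ))))))))
  step 19: S(S(S(S(S(S(mul(SZ, SZ)))))))
  step 20: S(S(S(S(S(S(add(SZ, mul(Z, SZ))))))))
  step 21: S(S(S(S(S(S(S(add(Z, mul(Z, SZ)))))))))
  step 22: S(S(S(S(S(S(S(mul(Z, SZ))))))))
  step 23: S^7(Z)

Answer: normal form = S^7(Z)  (in 23 steps)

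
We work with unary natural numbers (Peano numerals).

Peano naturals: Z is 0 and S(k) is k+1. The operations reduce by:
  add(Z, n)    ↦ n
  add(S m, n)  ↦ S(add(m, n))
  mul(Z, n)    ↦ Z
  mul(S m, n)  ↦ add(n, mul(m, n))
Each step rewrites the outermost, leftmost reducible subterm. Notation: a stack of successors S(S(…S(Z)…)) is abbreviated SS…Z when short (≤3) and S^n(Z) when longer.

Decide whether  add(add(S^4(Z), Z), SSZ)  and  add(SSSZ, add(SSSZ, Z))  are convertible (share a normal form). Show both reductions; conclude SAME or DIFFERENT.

Answer: SAME — A ⇓ S^6(Z), B ⇓ S^6(Z)

Reduction:
Term A:
  start: add(add(S^4(Z), Z), SSZ)
  [1] add(S(add(SSSZ, Z)), SSZ)
  [2] S(add(add(SSSZ, Z), SSZ))
  [3] S(add(S(add(SSZ, Z)), SSZ))
  [4] S(S(add(add(SSZ, Z), SSZ)))
  [5] S(S(add(S(add(SZ, Z)), SSZ)))
  [6] S(S(S(add(add(SZ, Z), SSZ))))
  [7] S(S(S(add(S(add(Z, Z)), SSZ))))
  [8] S(S(S(S(add(add(Z, Z), SSZ)))))
  [9] S(S(S(S(add(Z, SSZ)))))
  [10] S^6(Z)

Term B:
  start: add(SSSZ, add(SSSZ, Z))
  [1] S(add(SSZ, add(SSSZ, Z)))
  [2] S(S(add(SZ, add(SSSZ, Z))))
  [3] S(S(S(add(Z, add(SSSZ, Z)))))
  [4] S(S(S(add(SSSZ, Z))))
  [5] S(S(S(S(add(SSZ, Z)))))
  [6] S(S(S(S(S(add(SZ, Z))))))
  [7] S(S(S(S(S(S(add(Z, Z)))))))
  [8] S^6(Z)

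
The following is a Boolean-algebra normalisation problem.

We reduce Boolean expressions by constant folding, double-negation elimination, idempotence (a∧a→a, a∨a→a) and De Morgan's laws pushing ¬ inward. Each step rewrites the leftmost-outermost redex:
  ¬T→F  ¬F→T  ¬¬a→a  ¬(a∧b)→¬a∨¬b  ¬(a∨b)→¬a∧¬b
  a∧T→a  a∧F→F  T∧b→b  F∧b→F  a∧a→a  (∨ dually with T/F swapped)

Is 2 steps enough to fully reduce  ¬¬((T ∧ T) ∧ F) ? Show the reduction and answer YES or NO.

  start: ¬¬((T ∧ T) ∧ F)
  →1  (T ∧ T) ∧ F
  →2  F

Answer: YES — reaches normal form F in 2 ≤ 2 steps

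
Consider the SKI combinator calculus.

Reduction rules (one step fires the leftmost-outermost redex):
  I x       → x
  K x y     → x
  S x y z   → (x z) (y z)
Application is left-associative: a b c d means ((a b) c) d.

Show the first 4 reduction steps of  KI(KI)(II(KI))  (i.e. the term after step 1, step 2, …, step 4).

Answer: after 4 steps: KI

Working:
  start: KI(KI)(II(KI))
  [1] I(II(KI))
  [2] II(KI)
  [3] I(KI)
  [4] KI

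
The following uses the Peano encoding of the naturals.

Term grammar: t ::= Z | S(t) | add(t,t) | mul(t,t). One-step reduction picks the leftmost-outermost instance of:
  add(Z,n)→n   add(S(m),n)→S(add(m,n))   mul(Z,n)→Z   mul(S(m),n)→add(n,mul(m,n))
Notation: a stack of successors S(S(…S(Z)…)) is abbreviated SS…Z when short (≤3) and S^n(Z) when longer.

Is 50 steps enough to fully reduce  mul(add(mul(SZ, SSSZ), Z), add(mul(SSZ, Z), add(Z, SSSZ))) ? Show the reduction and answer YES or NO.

Answer: YES — reaches normal form S^9(Z) in 47 ≤ 50 steps

Working:
  start: mul(add(mul(SZ, SSSZ), Z), add(mul(SSZ, Z), add(Z, SSSZ)))
  [1] mul(add(add(SSSZ, mul(Z, SSSZ)), Z), add(mul(SSZ, Z), add(Z, SSSZ)))
  [2] mul(add(S(add(SSZ, mul(Z, SSSZ))), Z), add(mul(SSZ, Z), add(Z, SSSZ)))
  [3] mul(S(add(add(SSZ, mul(Z, SSSZ)), Z)), add(mul(SSZ, Z), add(Z, SSSZ)))
  [4] add(add(mul(SSZ, Z), add(Z, SSSZ)), mul(add(add(SSZ, mul(Z, SSSZ)), Z), add(mul(SSZ, Z), add(Z, SSSZ))))
  [5] add(add(add(Z, mul(SZ, Z)), add(Z, SSSZ)), mul(add(add(SSZ, mul(Z, SSSZ)), Z), add(mul(SSZ, Z), add(Z, SSSZ))))
  [6] add(add(mul(SZ, Z), add(Z, SSSZ)), mul(add(add(SSZ, mul(Z, SSSZ)), Z), add(mul(SSZ, Z), add(Z, SSSZ))))
  [7] add(add(add(Z, mul(Z, Z)), add(Z, SSSZ)), mul(add(add(SSZ, mul(Z, SSSZ)), Z), add(mul(SSZ, Z), add(Z, SSSZ))))
  [8] add(add(mul(Z, Z), add(Z, SSSZ)), mul(add(add(SSZ, mul(Z, SSSZ)), Z), add(mul(SSZ, Z), add(Z, SSSZ))))
  [9] add(add(Z, add(Z, SSSZ)), mul(add(add(SSZ, mul(Z, SSSZ)), Z), add(mul(SSZ, Z), add(Z, SSSZ))))
  [10] add(add(Z, SSSZ), mul(add(add(SSZ, mul(Z, SSSZ)), Z), add(mul(SSZ, Z), add(Z, SSSZ))))
  [11] add(SSSZ, mul(add(add(SSZ, mul(Z, SSSZ)), Z), add(mul(SSZ, Z), add(Z, SSSZ))))
  [12] S(add(SSZ, mul(add(add(SSZ, mul(Z, SSSZ)), Z), add(mul(SSZ, Z), add(Z, SSSZ)))))
  [13] S(S(add(SZ, mul(add(add(SSZ, mul(Z, SSSZ)), Z), add(mul(SSZ, Z), add(Z, SSSZ))))))
  [14] S(S(S(add(Z, mul(add(add(SSZ, mul(Z, SSSZ)), Z), add(mul(SSZ, Z), add(Z, SSSZ)))))))
  [15] S(S(S(mul(add(add(SSZ, mul(Z, SSSZ)), Z), add(mul(SSZ, Z), add(Z, SSSZ))))))
  [16] S(S(S(mul(add(S(add(SZ, mul(Z, SSSZ))), Z), add(mul(SSZ, Z), add(Z, SSSZ))))))
  [17] S(S(S(mul(S(add(add(SZ, mul(Z, SSSZ)), Z)), add(mul(SSZ, Z), add(Z, SSSZ))))))
  [18] S(S(S(add(add(mul(SSZ, Z), add(Z, SSSZ)), mul(add(add(SZ, mul(Z, SSSZ)), Z), add(mul(SSZ, Z), add(Z, SSSZ)))))))
  [19] S(S(S(add(add(add(Z, mul(SZ, Z)), add(Z, SSSZ)), mul(add(add(SZ, mul(Z, SSSZ)), Z), add(mul(SSZ, Z), add(Z, SSSZ)))))))
  [20] S(S(S(add(add(mul(SZ, Z), add(Z, SSSZ)), mul(add(add(SZ, mul(Z, SSSZ)), Z), add(mul(SSZ, Z), add(Z, SSSZ)))))))
  [21] S(S(S(add(add(add(Z, mul(Z, Z)), add(Z, SSSZ)), mul(add(add(SZ, mul(Z, SSSZ)), Z), add(mul(SSZ, Z), add(Z, SSSZ)))))))
  [22] S(S(S(add(add(mul(Z, Z), add(Z, SSSZ)), mul(add(add(SZ, mul(Z, SSSZ)), Z), add(mul(SSZ, Z), add(Z, SSSZ)))))))
  [23] S(S(S(add(add(Z, add(Z, SSSZ)), mul(add(add(SZ, mul(Z, SSSZ)), Z), add(mul(SSZ, Z), add(Z, SSSZ)))))))
  [24] S(S(S(add(add(Z, SSSZ), mul(add(add(SZ, mul(Z, SSSZ)), Z), add(mul(SSZ, Z), add(Z, SSSZ)))))))
  [25] S(S(S(add(SSSZ, mul(add(add(SZ, mul(Z, SSSZ)), Z), add(mul(SSZ, Z), add(Z, SSSZ)))))))
  [26] S(S(S(S(add(SSZ, mul(add(add(SZ, mul(Z, SSSZ)), Z), add(mul(SSZ, Z), add(Z, SSSZ))))))))
  [27] S(S(S(S(S(add(SZ, mul(add(add(SZ, mul(Z, SSSZ)), Z), add(mul(SSZ, Z), add(Z, SSSZ)))))))))
  [28] S(S(S(S(S(S(add(Z, mul(add(add(SZ, mul(Z, SSSZ)), Z), add(mul(SSZ, Z), add(Z, SSSZ))))))))))
  [29] S(S(S(S(S(S(mul(add(add(SZ, mul(Z, SSSZ)), Z), add(mul(SSZ, Z), add(Z, SSSZ)))))))))
  [30] S(S(S(S(S(S(mul(add(S(add(Z, mul(Z, SSSZ))), Z), add(mul(SSZ, Z), add(Z, SSSZ)))))))))
  [31] S(S(S(S(S(S(mul(S(add(add(Z, mul(Z, SSSZ)), Z)), add(mul(SSZ, Z), add(Z, SSSZ)))))))))
  [32] S(S(S(S(S(S(add(add(mul(SSZ, Z), add(Z, SSSZ)), mul(add(add(Z, mul(Z, SSSZ)), Z), add(mul(SSZ, Z), add(Z, SSSZ))))))))))
  [33] S(S(S(S(S(S(add(add(add(Z, mul(SZ, Z)), add(Z, SSSZ)), mul(add(add(Z, mul(Z, SSSZ)), Z), add(mul(SSZ, Z), add(Z, SSSZ))))))))))
  [34] S(S(S(S(S(S(add(add(mul(SZ, Z), add(Z, SSSZ)), mul(add(add(Z, mul(Z, SSSZ)), Z), add(mul(SSZ, Z), add(Z, SSSZ))))))))))
  [35] S(S(S(S(S(S(add(add(add(Z, mul(Z, Z)), add(Z, SSSZ)), mul(add(add(Z, mul(Z, SSSZ)), Z), add(mul(SSZ, Z), add(Z, SSSZ))))))))))
  [36] S(S(S(S(S(S(add(add(mul(Z, Z), add(Z, SSSZ)), mul(add(add(Z, mul(Z, SSSZ)), Z), add(mul(SSZ, Z), add(Z, SSSZ))))))))))
  [37] S(S(S(S(S(S(add(add(Z, add(Z, SSSZ)), mul(add(add(Z, mul(Z, SSSZ)), Z), add(mul(SSZ, Z), add(Z, SSSZ))))))))))
  [38] S(S(S(S(S(S(add(add(Z, SSSZ), mul(add(add(Z, mul(Z, SSSZ)), Z), add(mul(SSZ, Z), add(Z, SSSZ))))))))))
  [39] S(S(S(S(S(S(add(SSSZ, mul(add(add(Z, mul(Z, SSSZ)), Z), add(mul(SSZ, Z), add(Z, SSSZ))))))))))
  [40] S(S(S(S(S(S(S(add(SSZ, mul(add(add(Z, mul(Z, SSSZ)), Z), add(mul(SSZ, Z), add(Z, SSSZ)))))))))))
  [41] S(S(S(S(S(S(S(S(add(SZ, mul(add(add(Z, mul(Z, SSSZ)), Z), add(mul(SSZ, Z), add(Z, SSSZ))))))))))))
  [42] S(S(S(S(S(S(S(S(S(add(Z, mul(add(add(Z, mul(Z, SSSZ)), Z), add(mul(SSZ, Z), add(Z, SSSZ)))))))))))))
  [43] S(S(S(S(S(S(S(S(S(mul(add(add(Z, mul(Z, SSSZ)), Z), add(mul(SSZ, Z), add(Z, SSSZ))))))))))))
  [44] S(S(S(S(S(S(S(S(S(mul(add(mul(Z, SSSZ), Z), add(mul(SSZ, Z), add(Z, SSSZ))))))))))))
  [45] S(S(S(S(S(S(S(S(S(mul(add(Z, Z), add(mul(SSZ, Z), add(Z, SSSZ))))))))))))
  [46] S(S(S(S(S(S(S(S(S(mul(Z, add(mul(SSZ, Z), add(Z, SSSZ))))))))))))
  [47] S^9(Z)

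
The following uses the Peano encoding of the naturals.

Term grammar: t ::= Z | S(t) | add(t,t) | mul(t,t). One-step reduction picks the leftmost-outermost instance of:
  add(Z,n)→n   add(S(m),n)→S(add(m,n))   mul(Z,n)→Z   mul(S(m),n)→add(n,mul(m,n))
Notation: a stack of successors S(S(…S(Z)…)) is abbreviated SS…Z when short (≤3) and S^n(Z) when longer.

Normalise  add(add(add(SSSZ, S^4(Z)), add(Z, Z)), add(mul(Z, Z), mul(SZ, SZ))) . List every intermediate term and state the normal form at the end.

Answer: normal form = S^8(Z)  (in 27 steps)

Reduction:
  start: add(add(add(SSSZ, S^4(Z)), add(Z, Z)), add(mul(Z, Z), mul(SZ, SZ)))
  step 1: add(add(S(add(SSZ, S^4(Z))), add(Z, Z)), add(mul(Z, Z), mul(SZ, SZ)))
  step 2: add(S(add(add(SSZ, S^4(Z)), add(Z, Z))), add(mul(Z, Z), mul(SZ, SZ)))
  step 3: S(add(add(add(SSZ, S^4(Z)), add(Z, Z)), add(mul(Z, Z), mul(SZ, SZ))))
  step 4: S(add(add(S(add(SZ, S^4(Z))), add(Z, Z)), add(mul(Z, Z), mul(SZ, SZ))))
  step 5: S(add(S(add(add(SZ, S^4(Z)), add(Z, Z))), add(mul(Z, Z), mul(SZ, SZ))))
  step 6: S(S(add(add(add(SZ, S^4(Z)), add(Z, Z)), add(mul(Z, Z), mul(SZ, SZ)))))
  step 7: S(S(add(add(S(add(Z, S^4(Z))), add(Z, Z)), add(mul(Z, Z), mul(SZ, SZ)))))
  step 8: S(S(add(S(add(add(Z, S^4(Z)), add(Z, Z))), add(mul(Z, Z), mul(SZ, SZ)))))
  step 9: S(S(S(add(add(add(Z, S^4(Z)), add(Z, Z)), add(mul(Z, Z), mul(SZ, SZ))))))
  step 10: S(S(S(add(add(S^4(Z), add(Z, Z)), add(mul(Z, Z), mul(SZ, SZ))))))
  step 11: S(S(S(add(S(add(SSSZ, add(Z, Z))), add(mul(Z, Z), mul(SZ, SZ))))))
  step 12: S(S(S(S(add(add(SSSZ, add(Z, Z)), add(mul(Z, Z), mul(SZ, SZ)))))))
  step 13: S(S(S(S(add(S(add(SSZ, add(Z, Z))), add(mul(Z, Z), mul(SZ, SZ)))))))
  step 14: S(S(S(S(S(add(add(SSZ, add(Z, Z)), add(mul(Z, Z), mul(SZ, SZ))))))))
  step 15: S(S(S(S(S(add(S(add(SZ, add(Z, Z))), add(mul(Z, Z), mul(SZ, SZ))))))))
  step 16: S(S(S(S(S(S(add(add(SZ, add(Z, Z)), add(mul(Z, Z), mul(SZ, SZ)))))))))
  step 17: S(S(S(S(S(S(add(S(add(Z, add(Z, Z))), add(mul(Z, Z), mul(SZ, SZ)))))))))
  step 18: S(S(S(S(S(S(S(add(add(Z, add(Z, Z)), add(mul(Z, Z), mul(SZ, SZ))))))))))
  step 19: S(S(S(S(S(S(S(add(add(Z, Z), add(mul(Z, Z), mul(SZ, SZ))))))))))
  step 20: S(S(S(S(S(S(S(add(Z, add(mul(Z, Z), mul(SZ, SZ))))))))))
  step 21: S(S(S(S(S(S(S(add(mul(Z, Z), mul(SZ, SZ)))))))))
  step 22: S(S(S(S(S(S(S(add(Z, mul(SZ, SZ)))))))))
  step 23: S(S(S(S(S(S(S(mul(SZ, SZ))))))))
  step 24: S(S(S(S(S(S(S(add(SZ, mul(Z, SZ)))))))))
  step 25: S(S(S(S(S(S(S(S(add(Z, mul(Z, SZ))))))))))
  step 26: S(S(S(S(S(S(S(S(mul(Z, SZ)))))))))
  step 27: S^8(Z)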